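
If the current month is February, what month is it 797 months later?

797 = 66·12 + 5, so 797 mod 12 = 5.
February + 5 months → July.

July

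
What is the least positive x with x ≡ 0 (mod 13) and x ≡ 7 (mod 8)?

39

x ≡ 7 (mod 8) gives x ∈ {7, 15, 23, 31, 39}.
The first of these with x mod 13 = 0 is 39.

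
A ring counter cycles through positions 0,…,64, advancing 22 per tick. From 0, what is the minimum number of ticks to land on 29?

22

The inverse of 22 mod 65 is 3 (since 22·3 = 66 ≡ 1).
Multiplying both sides by 3: x ≡ 3·29 = 87 ≡ 22 (mod 65).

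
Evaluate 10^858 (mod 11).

By repeated squaring mod 11: 10^1≡10, 10^2≡1, 10^4≡1, 10^8≡1, 10^16≡1, 10^32≡1, 10^64≡1, 10^128≡1, 10^256≡1, 10^512≡1.
858 = 2 + 8 + 16 + 64 + 256 + 512, so 10^858 ≡ 1·1·1·1·1·1 ≡ 1 (mod 11).

1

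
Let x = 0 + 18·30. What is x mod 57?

18·30 = 540.
540 − 9·57 = 27, so 540 ≡ 27 (mod 57).
(0 + 27) mod 57 = 27.

27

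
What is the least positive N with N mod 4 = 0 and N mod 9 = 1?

Since 9·1 ≡ 1 (mod 4), take x = 1 + 9·((0−1)·1 mod 4) = 1 + 9·3 = 28.
Check: 28 mod 4 = 0, 28 mod 9 = 1.

28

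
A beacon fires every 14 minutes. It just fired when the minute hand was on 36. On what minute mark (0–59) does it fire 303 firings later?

303·14 = 4242.
4242 mod 60 = 42 (since 70·60 = 4200).
(36 + 42) mod 60 = 18.

18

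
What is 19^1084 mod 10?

1

Last digits of 9^n: 9, 1 (period 2).
1084 mod 2 = 0, so the last digit matches 9^2 = 1.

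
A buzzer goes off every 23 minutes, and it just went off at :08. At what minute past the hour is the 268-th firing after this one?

268·23 = 6164.
6164 = 102·60 + 44, so 6164 mod 60 = 44.
(8 + 44) mod 60 = 52.

52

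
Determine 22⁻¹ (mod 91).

22·29 = 638 = 7·91 + 1, so 22⁻¹ ≡ 29 (mod 91).

29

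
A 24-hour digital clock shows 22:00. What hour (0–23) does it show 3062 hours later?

12

Dividing 3062 by 24 gives quotient 127 and remainder 14.
(22 + 14) mod 24 = 12.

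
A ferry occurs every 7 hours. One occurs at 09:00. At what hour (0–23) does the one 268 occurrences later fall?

268·7 = 1876.
1876 mod 24 = 4 (since 78·24 = 1872).
(9 + 4) mod 24 = 13.

13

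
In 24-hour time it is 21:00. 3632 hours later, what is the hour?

5

3632 − 151·24 = 8, so 3632 ≡ 8 (mod 24).
(21 + 8) mod 24 = 5.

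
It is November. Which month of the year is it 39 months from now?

39 − 3·12 = 3, so 39 ≡ 3 (mod 12).
November + 3 months → February.

February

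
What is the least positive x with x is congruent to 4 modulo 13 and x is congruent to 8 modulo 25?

Since 25·12 ≡ 1 (mod 13), take x = 8 + 25·((4−8)·12 mod 13) = 8 + 25·4 = 108.
Check: 108 mod 13 = 4, 108 mod 25 = 8.

108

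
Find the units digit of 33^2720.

1

Powers of 3 mod 10 repeat with period 4: 3, 9, 7, 1.
2720 mod 4 = 0, so the last digit matches 3^4 = 1.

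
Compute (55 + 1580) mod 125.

10

1580 = 12·125 + 80, so 1580 mod 125 = 80.
(55 + 80) mod 125 = 10.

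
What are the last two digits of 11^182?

Square-and-reduce mod 100: 11^1≡11, 11^2≡21, 11^4≡41, 11^8≡81, 11^16≡61, 11^32≡21, 11^64≡41, 11^128≡81.
Since 182 = 2 + 4 + 16 + 32 + 128 in binary, 11^182 ≡ 21·41·61·21·81 ≡ 21 (mod 100).

21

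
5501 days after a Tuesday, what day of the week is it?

Monday

5501 mod 7 = 6 (since 785·7 = 5495).
Tuesday + 6 days → Monday.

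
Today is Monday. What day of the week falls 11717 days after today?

11717 mod 7 = 6 (since 1673·7 = 11711).
Monday + 6 days → Sunday.

Sunday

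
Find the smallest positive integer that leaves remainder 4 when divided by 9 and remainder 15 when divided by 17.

Since 17·8 ≡ 1 (mod 9), take x = 15 + 17·((4−15)·8 mod 9) = 15 + 17·2 = 49.
Check: 49 mod 9 = 4, 49 mod 17 = 15.

49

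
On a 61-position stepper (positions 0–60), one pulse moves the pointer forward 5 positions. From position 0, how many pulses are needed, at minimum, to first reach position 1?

5·49 = 245 = 4·61 + 1, so 5⁻¹ ≡ 49 (mod 61).

49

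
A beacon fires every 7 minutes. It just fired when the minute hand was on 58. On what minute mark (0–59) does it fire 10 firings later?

10·7 = 70.
70 mod 60 = 10 (since 1·60 = 60).
(58 + 10) mod 60 = 8.

8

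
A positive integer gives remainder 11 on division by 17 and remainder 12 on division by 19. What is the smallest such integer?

x ≡ 11 (mod 17) gives x ∈ {11, 28, 45, 62, 79, 96, 113, 130, …}.
The first of these with x mod 19 = 12 is 164.

164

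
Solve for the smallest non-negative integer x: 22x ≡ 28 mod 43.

13

22⁻¹ ≡ 2 (mod 43) because 22·2 = 44 = 1·43 + 1.
Multiplying both sides by 2: x ≡ 2·28 = 56 ≡ 13 (mod 43).
Check: 22·13 = 286 = 6·43 + 28.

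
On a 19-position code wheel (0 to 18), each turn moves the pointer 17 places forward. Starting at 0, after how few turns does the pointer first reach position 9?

5

The inverse of 17 mod 19 is 9 (since 17·9 = 153 ≡ 1).
So x ≡ 9·9 = 81 ≡ 5 (mod 19).
Check: 17·5 = 85 = 4·19 + 9.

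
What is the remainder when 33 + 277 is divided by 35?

30

277 mod 35 = 32 (since 7·35 = 245).
(33 + 32) mod 35 = 30.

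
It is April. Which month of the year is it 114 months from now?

October

114 − 9·12 = 6, so 114 ≡ 6 (mod 12).
April + 6 months → October.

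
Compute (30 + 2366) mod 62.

40

Dividing 2366 by 62 gives quotient 38 and remainder 10.
(30 + 10) mod 62 = 40.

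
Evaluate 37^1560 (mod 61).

1

Square-and-reduce mod 61: 37^1≡37, 37^2≡27, 37^4≡58, 37^8≡9, 37^16≡20, 37^32≡34, 37^64≡58, 37^128≡9, 37^256≡20, 37^512≡34, 37^1024≡58.
Since 1560 = 8 + 16 + 512 + 1024 in binary, 37^1560 ≡ 9·20·34·58 ≡ 1 (mod 61).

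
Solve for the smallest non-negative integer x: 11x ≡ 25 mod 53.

11⁻¹ ≡ 29 (mod 53) because 11·29 = 319 = 6·53 + 1.
Multiplying both sides by 29: x ≡ 29·25 = 725 ≡ 36 (mod 53).
Check: 11·36 = 396 = 7·53 + 25.

36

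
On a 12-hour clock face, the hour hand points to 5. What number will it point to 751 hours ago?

751 − 62·12 = 7, so 751 ≡ 7 (mod 12).
5 − 7 → 10 on a 12-hour dial.

10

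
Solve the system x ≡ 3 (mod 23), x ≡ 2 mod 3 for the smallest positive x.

x ≡ 2 (mod 3) gives x ∈ {2, 5, 8, 11, 14, 17, 20, 23, …}.
The first of these with x mod 23 = 3 is 26.

26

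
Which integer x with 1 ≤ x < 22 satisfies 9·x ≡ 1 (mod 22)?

9·5 = 45 = 2·22 + 1, so 9⁻¹ ≡ 5 (mod 22).

5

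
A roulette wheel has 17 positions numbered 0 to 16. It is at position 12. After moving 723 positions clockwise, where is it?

4

723 mod 17 = 9 (since 42·17 = 714).
(12 + 9) mod 17 = 4.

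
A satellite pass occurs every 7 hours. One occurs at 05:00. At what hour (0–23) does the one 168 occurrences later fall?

5

168·7 = 1176.
1176 = 49·24 + 0, so 1176 mod 24 = 0.
(5 + 0) mod 24 = 5.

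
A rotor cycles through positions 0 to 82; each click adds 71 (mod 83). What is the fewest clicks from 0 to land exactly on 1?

83 = 1·71 + 12
71 = 5·12 + 11
12 = 1·11 + 1
11 = 11·1 + 0
Back-substituting gives 71·76 ≡ 1 (mod 83).

76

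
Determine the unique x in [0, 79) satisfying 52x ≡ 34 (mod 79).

52⁻¹ ≡ 38 (mod 79) because 52·38 = 1976 = 25·79 + 1.
So x ≡ 38·34 = 1292 ≡ 28 (mod 79).

28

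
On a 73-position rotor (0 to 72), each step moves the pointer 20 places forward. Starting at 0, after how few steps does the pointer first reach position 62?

20⁻¹ ≡ 11 (mod 73) because 20·11 = 220 = 3·73 + 1.
So x ≡ 11·62 = 682 ≡ 25 (mod 73).
Check: 20·25 = 500 = 6·73 + 62.

25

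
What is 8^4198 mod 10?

4

The units digit of 8^n cycles with period 4: 8, 4, 2, 6, …
4198 leaves remainder 2 on division by 4, so 8^4198 ends in 4.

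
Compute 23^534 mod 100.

9

Square-and-reduce mod 100: 23^1≡23, 23^2≡29, 23^4≡41, 23^8≡81, 23^16≡61, 23^32≡21, 23^64≡41, 23^128≡81, 23^256≡61, 23^512≡21.
Since 534 = 2 + 4 + 16 + 512 in binary, 23^534 ≡ 29·41·61·21 ≡ 9 (mod 100).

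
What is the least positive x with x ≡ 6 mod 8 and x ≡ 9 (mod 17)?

94

x ≡ 6 (mod 8) gives x ∈ {6, 14, 22, 30, 38, 46, 54, 62, …}.
The first of these with x mod 17 = 9 is 94.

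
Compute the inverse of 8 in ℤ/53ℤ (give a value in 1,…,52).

20

53 = 6·8 + 5
8 = 1·5 + 3
5 = 1·3 + 2
3 = 1·2 + 1
2 = 2·1 + 0
Back-substituting gives 8·20 ≡ 1 (mod 53).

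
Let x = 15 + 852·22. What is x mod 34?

852·22 = 18744.
Dividing 18744 by 34 gives quotient 551 and remainder 10.
(15 + 10) mod 34 = 25.

25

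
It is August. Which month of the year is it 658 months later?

658 − 54·12 = 10, so 658 ≡ 10 (mod 12).
August + 10 months → June.

June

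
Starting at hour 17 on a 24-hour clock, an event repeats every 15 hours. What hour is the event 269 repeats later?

20

269·15 = 4035.
4035 mod 24 = 3 (since 168·24 = 4032).
(17 + 3) mod 24 = 20.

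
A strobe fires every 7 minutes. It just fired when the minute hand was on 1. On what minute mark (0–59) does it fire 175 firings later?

26

175·7 = 1225.
1225 − 20·60 = 25, so 1225 ≡ 25 (mod 60).
(1 + 25) mod 60 = 26.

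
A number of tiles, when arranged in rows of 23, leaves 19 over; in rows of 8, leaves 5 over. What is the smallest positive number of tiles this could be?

157

x ≡ 5 (mod 8) gives x ∈ {5, 13, 21, 29, 37, 45, 53, 61, …}.
The first of these with x mod 23 = 19 is 157.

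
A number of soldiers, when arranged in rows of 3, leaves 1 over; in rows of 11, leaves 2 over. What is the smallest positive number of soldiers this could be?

13

x ≡ 1 (mod 3) gives x ∈ {1, 4, 7, 10, 13}.
The first of these with x mod 11 = 2 is 13.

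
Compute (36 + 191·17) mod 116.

35

191·17 = 3247.
3247 = 27·116 + 115, so 3247 mod 116 = 115.
(36 + 115) mod 116 = 35.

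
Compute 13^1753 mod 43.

By repeated squaring mod 43: 13^1≡13, 13^2≡40, 13^4≡9, 13^8≡38, 13^16≡25, 13^32≡23, 13^64≡13, 13^128≡40, 13^256≡9, 13^512≡38, 13^1024≡25.
1753 = 1 + 8 + 16 + 64 + 128 + 512 + 1024, so 13^1753 ≡ 13·38·25·13·40·38·25 ≡ 15 (mod 43).

15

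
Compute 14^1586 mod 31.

9

By repeated squaring mod 31: 14^1≡14, 14^2≡10, 14^4≡7, 14^8≡18, 14^16≡14, 14^32≡10, 14^64≡7, 14^128≡18, 14^256≡14, 14^512≡10, 14^1024≡7.
1586 = 2 + 16 + 32 + 512 + 1024, so 14^1586 ≡ 10·14·10·10·7 ≡ 9 (mod 31).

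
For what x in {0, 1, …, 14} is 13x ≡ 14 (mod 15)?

The inverse of 13 mod 15 is 7 (since 13·7 = 91 ≡ 1).
Multiplying both sides by 7: x ≡ 7·14 = 98 ≡ 8 (mod 15).

8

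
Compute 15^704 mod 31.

2

Square-and-reduce mod 31: 15^1≡15, 15^2≡8, 15^4≡2, 15^8≡4, 15^16≡16, 15^32≡8, 15^64≡2, 15^128≡4, 15^256≡16, 15^512≡8.
Since 704 = 64 + 128 + 512 in binary, 15^704 ≡ 2·4·8 ≡ 2 (mod 31).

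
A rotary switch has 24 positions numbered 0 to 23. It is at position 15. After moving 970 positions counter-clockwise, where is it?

970 mod 24 = 10 (since 40·24 = 960).
(15 − 10) mod 24 = 5.

5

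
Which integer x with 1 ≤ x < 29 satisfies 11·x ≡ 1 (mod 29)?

29 = 2·11 + 7
11 = 1·7 + 4
7 = 1·4 + 3
4 = 1·3 + 1
3 = 3·1 + 0
Back-substituting gives 11·8 ≡ 1 (mod 29).

8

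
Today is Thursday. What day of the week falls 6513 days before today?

6513 mod 7 = 3 (since 930·7 = 6510).
Thursday − 3 days → Monday.

Monday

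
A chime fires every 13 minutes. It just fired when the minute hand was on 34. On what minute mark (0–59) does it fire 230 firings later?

230·13 = 2990.
2990 mod 60 = 50 (since 49·60 = 2940).
(34 + 50) mod 60 = 24.

24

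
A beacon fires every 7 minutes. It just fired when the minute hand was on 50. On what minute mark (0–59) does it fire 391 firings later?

391·7 = 2737.
2737 − 45·60 = 37, so 2737 ≡ 37 (mod 60).
(50 + 37) mod 60 = 27.

27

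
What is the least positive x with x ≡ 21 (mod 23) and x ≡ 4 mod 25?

504

Since 25·12 ≡ 1 (mod 23), take x = 4 + 25·((21−4)·12 mod 23) = 4 + 25·20 = 504.
Check: 504 mod 23 = 21, 504 mod 25 = 4.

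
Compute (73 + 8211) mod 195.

94

8211 mod 195 = 21 (since 42·195 = 8190).
(73 + 21) mod 195 = 94.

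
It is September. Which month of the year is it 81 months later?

Dividing 81 by 12 gives quotient 6 and remainder 9.
September + 9 months → June.

June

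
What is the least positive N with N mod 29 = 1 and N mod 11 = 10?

175

x ≡ 10 (mod 11) gives x ∈ {10, 21, 32, 43, 54, 65, 76, 87, …}.
The first of these with x mod 29 = 1 is 175.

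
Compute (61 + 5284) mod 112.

5284 − 47·112 = 20, so 5284 ≡ 20 (mod 112).
(61 + 20) mod 112 = 81.

81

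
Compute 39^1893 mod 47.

35

Square-and-reduce mod 47: 39^1≡39, 39^2≡17, 39^4≡7, 39^8≡2, 39^16≡4, 39^32≡16, 39^64≡21, 39^128≡18, 39^256≡42, 39^512≡25, 39^1024≡14.
1893 = 1 + 4 + 32 + 64 + 256 + 512 + 1024, so 39^1893 ≡ 39·7·16·21·42·25·14 ≡ 35 (mod 47).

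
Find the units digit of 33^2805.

3

Last digits of 3^n: 3, 9, 7, 1 (period 4).
2805 leaves remainder 1 on division by 4, so 33^2805 ends in 3.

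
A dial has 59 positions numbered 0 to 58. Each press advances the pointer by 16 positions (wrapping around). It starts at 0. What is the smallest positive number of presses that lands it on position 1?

48

16⁻¹ ≡ 48 (mod 59) because 16·48 = 768 = 13·59 + 1.
Multiplying both sides by 48: x ≡ 48·1 = 48 ≡ 48 (mod 59).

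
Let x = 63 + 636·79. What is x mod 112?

636·79 = 50244.
50244 mod 112 = 68 (since 448·112 = 50176).
(63 + 68) mod 112 = 19.

19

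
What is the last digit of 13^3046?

The units digit of 13^n cycles with period 4: 3, 9, 7, 1, …
3046 mod 4 = 2, so the last digit matches 3^2 = 9.

9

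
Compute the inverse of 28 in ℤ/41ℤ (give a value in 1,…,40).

41 = 1·28 + 13
28 = 2·13 + 2
13 = 6·2 + 1
2 = 2·1 + 0
Back-substituting gives 28·22 ≡ 1 (mod 41).

22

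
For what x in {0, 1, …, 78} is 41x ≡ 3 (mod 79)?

41⁻¹ ≡ 27 (mod 79) because 41·27 = 1107 = 14·79 + 1.
Multiplying both sides by 27: x ≡ 27·3 = 81 ≡ 2 (mod 79).

2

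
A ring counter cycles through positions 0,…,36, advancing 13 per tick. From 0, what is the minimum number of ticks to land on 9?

32

The inverse of 13 mod 37 is 20 (since 13·20 = 260 ≡ 1).
Multiplying both sides by 20: x ≡ 20·9 = 180 ≡ 32 (mod 37).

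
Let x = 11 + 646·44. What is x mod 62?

39

646·44 = 28424.
28424 mod 62 = 28 (since 458·62 = 28396).
(11 + 28) mod 62 = 39.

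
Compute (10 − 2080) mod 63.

2080 mod 63 = 1 (since 33·63 = 2079).
(10 − 1) mod 63 = 9.

9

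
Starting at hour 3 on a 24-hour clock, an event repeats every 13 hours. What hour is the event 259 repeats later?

259·13 = 3367.
3367 − 140·24 = 7, so 3367 ≡ 7 (mod 24).
(3 + 7) mod 24 = 10.

10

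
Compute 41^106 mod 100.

41

By repeated squaring mod 100: 41^1≡41, 41^2≡81, 41^4≡61, 41^8≡21, 41^16≡41, 41^32≡81, 41^64≡61.
Since 106 = 2 + 8 + 32 + 64 in binary, 41^106 ≡ 81·21·81·61 ≡ 41 (mod 100).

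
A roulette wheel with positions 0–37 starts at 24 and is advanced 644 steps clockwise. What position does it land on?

644 mod 38 = 36 (since 16·38 = 608).
(24 + 36) mod 38 = 22.

22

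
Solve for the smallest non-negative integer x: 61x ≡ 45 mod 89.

27

61⁻¹ ≡ 54 (mod 89) because 61·54 = 3294 = 37·89 + 1.
Multiplying both sides by 54: x ≡ 54·45 = 2430 ≡ 27 (mod 89).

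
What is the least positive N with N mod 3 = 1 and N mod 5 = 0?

10

x ≡ 1 (mod 3) gives x ∈ {1, 4, 7, 10}.
The first of these with x mod 5 = 0 is 10.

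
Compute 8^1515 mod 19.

By repeated squaring mod 19: 8^1≡8, 8^2≡7, 8^4≡11, 8^8≡7, 8^16≡11, 8^32≡7, 8^64≡11, 8^128≡7, 8^256≡11, 8^512≡7, 8^1024≡11.
Since 1515 = 1 + 2 + 8 + 32 + 64 + 128 + 256 + 1024 in binary, 8^1515 ≡ 8·7·7·7·11·7·11·11 ≡ 18 (mod 19).

18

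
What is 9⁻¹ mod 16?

9

9·9 = 81 = 5·16 + 1, so 9⁻¹ ≡ 9 (mod 16).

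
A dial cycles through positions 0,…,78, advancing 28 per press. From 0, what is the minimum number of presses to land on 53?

16

The inverse of 28 mod 79 is 48 (since 28·48 = 1344 ≡ 1).
Multiplying both sides by 48: x ≡ 48·53 = 2544 ≡ 16 (mod 79).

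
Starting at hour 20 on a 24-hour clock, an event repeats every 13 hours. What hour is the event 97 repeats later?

9

97·13 = 1261.
Dividing 1261 by 24 gives quotient 52 and remainder 13.
(20 + 13) mod 24 = 9.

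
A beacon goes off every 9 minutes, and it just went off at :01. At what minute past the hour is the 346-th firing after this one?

346·9 = 3114.
3114 − 51·60 = 54, so 3114 ≡ 54 (mod 60).
(1 + 54) mod 60 = 55.

55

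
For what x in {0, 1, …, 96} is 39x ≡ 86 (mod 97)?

42

The inverse of 39 mod 97 is 5 (since 39·5 = 195 ≡ 1).
So x ≡ 5·86 = 430 ≡ 42 (mod 97).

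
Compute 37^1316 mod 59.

By repeated squaring mod 59: 37^1≡37, 37^2≡12, 37^4≡26, 37^8≡27, 37^16≡21, 37^32≡28, 37^64≡17, 37^128≡53, 37^256≡36, 37^512≡57, 37^1024≡4.
Since 1316 = 4 + 32 + 256 + 1024 in binary, 37^1316 ≡ 26·28·36·4 ≡ 48 (mod 59).

48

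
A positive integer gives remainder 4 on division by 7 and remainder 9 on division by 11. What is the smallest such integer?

x ≡ 4 (mod 7) gives x ∈ {4, 11, 18, 25, 32, 39, 46, 53}.
The first of these with x mod 11 = 9 is 53.

53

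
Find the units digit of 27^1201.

The units digit of 27^n cycles with period 4: 7, 9, 3, 1, …
1201 leaves remainder 1 on division by 4, so 27^1201 ends in 7.

7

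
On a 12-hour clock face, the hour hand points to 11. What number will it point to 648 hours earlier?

11

Dividing 648 by 12 gives quotient 54 and remainder 0.
11 − 0 → 11 on a 12-hour dial.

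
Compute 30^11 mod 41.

24

By repeated squaring mod 41: 30^1≡30, 30^2≡39, 30^4≡4, 30^8≡16.
Since 11 = 1 + 2 + 8 in binary, 30^11 ≡ 30·39·16 ≡ 24 (mod 41).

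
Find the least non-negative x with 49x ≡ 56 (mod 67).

49⁻¹ ≡ 26 (mod 67) because 49·26 = 1274 = 19·67 + 1.
Multiplying both sides by 26: x ≡ 26·56 = 1456 ≡ 49 (mod 67).
Check: 49·49 = 2401 = 35·67 + 56.

49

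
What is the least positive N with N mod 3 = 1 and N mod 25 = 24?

49

Since 25·1 ≡ 1 (mod 3), take x = 24 + 25·((1−24)·1 mod 3) = 24 + 25·1 = 49.
Check: 49 mod 3 = 1, 49 mod 25 = 24.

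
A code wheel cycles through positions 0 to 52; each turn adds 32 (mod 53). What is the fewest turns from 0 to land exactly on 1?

5

32·5 = 160 = 3·53 + 1, so 32⁻¹ ≡ 5 (mod 53).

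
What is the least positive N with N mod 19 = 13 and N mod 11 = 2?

x ≡ 2 (mod 11) gives x ∈ {2, 13}.
The first of these with x mod 19 = 13 is 13.

13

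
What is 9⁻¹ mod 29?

13

29 = 3·9 + 2
9 = 4·2 + 1
2 = 2·1 + 0
Back-substituting gives 9·13 ≡ 1 (mod 29).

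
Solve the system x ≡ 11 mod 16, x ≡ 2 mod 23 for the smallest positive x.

x ≡ 11 (mod 16) gives x ∈ {11, 27, 43, 59, 75, 91, 107, 123, …}.
The first of these with x mod 23 = 2 is 347.

347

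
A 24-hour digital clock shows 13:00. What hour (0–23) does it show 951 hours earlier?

951 = 39·24 + 15, so 951 mod 24 = 15.
(13 − 15) mod 24 = 22.

22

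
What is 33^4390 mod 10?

The units digit of 33^n cycles with period 4: 3, 9, 7, 1, …
4390 mod 4 = 2, so the last digit matches 3^2 = 9.

9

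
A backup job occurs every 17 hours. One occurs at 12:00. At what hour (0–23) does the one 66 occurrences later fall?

6

66·17 = 1122.
1122 − 46·24 = 18, so 1122 ≡ 18 (mod 24).
(12 + 18) mod 24 = 6.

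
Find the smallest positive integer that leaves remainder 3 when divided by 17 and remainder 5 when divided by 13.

x ≡ 5 (mod 13) gives x ∈ {5, 18, 31, 44, 57, 70, 83, 96, …}.
The first of these with x mod 17 = 3 is 122.

122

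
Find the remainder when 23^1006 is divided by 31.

Square-and-reduce mod 31: 23^1≡23, 23^2≡2, 23^4≡4, 23^8≡16, 23^16≡8, 23^32≡2, 23^64≡4, 23^128≡16, 23^256≡8, 23^512≡2.
1006 = 2 + 4 + 8 + 32 + 64 + 128 + 256 + 512, so 23^1006 ≡ 2·4·16·2·4·16·8·2 ≡ 8 (mod 31).

8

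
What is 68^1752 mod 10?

6

The units digit of 68^n cycles with period 4: 8, 4, 2, 6, …
1752 leaves remainder 0 on division by 4, so 68^1752 ends in 6.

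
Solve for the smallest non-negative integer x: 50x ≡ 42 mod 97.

The inverse of 50 mod 97 is 33 (since 50·33 = 1650 ≡ 1).
So x ≡ 33·42 = 1386 ≡ 28 (mod 97).

28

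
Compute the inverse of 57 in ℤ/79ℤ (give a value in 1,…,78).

61

79 = 1·57 + 22
57 = 2·22 + 13
22 = 1·13 + 9
13 = 1·9 + 4
9 = 2·4 + 1
4 = 4·1 + 0
Back-substituting gives 57·61 ≡ 1 (mod 79).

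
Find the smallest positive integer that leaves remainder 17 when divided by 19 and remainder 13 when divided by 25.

188

Since 25·16 ≡ 1 (mod 19), take x = 13 + 25·((17−13)·16 mod 19) = 13 + 25·7 = 188.
Check: 188 mod 19 = 17, 188 mod 25 = 13.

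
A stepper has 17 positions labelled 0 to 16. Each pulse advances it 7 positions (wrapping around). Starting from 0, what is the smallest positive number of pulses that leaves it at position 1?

5

7·5 = 35 = 2·17 + 1, so 7⁻¹ ≡ 5 (mod 17).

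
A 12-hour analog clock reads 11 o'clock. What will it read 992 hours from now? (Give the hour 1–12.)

992 mod 12 = 8 (since 82·12 = 984).
11 + 8 → 7 on a 12-hour dial.

7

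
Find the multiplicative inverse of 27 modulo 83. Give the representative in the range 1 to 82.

27·40 = 1080 = 13·83 + 1, so 27⁻¹ ≡ 40 (mod 83).

40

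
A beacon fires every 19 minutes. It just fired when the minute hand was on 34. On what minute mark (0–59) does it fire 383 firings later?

383·19 = 7277.
7277 mod 60 = 17 (since 121·60 = 7260).
(34 + 17) mod 60 = 51.

51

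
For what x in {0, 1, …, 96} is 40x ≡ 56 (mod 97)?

40⁻¹ ≡ 17 (mod 97) because 40·17 = 680 = 7·97 + 1.
So x ≡ 17·56 = 952 ≡ 79 (mod 97).
Check: 40·79 = 3160 = 32·97 + 56.

79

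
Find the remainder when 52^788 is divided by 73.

Square-and-reduce mod 73: 52^1≡52, 52^2≡3, 52^4≡9, 52^8≡8, 52^16≡64, 52^32≡8, 52^64≡64, 52^128≡8, 52^256≡64, 52^512≡8.
Since 788 = 4 + 16 + 256 + 512 in binary, 52^788 ≡ 9·64·64·8 ≡ 65 (mod 73).

65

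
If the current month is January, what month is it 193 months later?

February

193 − 16·12 = 1, so 193 ≡ 1 (mod 12).
January + 1 month → February.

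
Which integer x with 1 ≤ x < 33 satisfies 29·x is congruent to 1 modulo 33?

8

29·8 = 232 = 7·33 + 1, so 29⁻¹ ≡ 8 (mod 33).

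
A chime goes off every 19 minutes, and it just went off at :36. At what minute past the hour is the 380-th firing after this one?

56

380·19 = 7220.
Dividing 7220 by 60 gives quotient 120 and remainder 20.
(36 + 20) mod 60 = 56.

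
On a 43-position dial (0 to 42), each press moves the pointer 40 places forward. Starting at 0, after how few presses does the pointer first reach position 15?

38

The inverse of 40 mod 43 is 14 (since 40·14 = 560 ≡ 1).
So x ≡ 14·15 = 210 ≡ 38 (mod 43).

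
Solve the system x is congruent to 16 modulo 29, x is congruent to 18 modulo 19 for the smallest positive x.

Since 19·26 ≡ 1 (mod 29), take x = 18 + 19·((16−18)·26 mod 29) = 18 + 19·6 = 132.
Check: 132 mod 29 = 16, 132 mod 19 = 18.

132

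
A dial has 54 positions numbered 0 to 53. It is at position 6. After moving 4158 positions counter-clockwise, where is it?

4158 − 77·54 = 0, so 4158 ≡ 0 (mod 54).
(6 − 0) mod 54 = 6.

6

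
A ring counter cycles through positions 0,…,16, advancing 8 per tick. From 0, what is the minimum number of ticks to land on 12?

10

8⁻¹ ≡ 15 (mod 17) because 8·15 = 120 = 7·17 + 1.
Multiplying both sides by 15: x ≡ 15·12 = 180 ≡ 10 (mod 17).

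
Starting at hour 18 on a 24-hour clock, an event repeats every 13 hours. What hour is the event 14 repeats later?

8

14·13 = 182.
182 − 7·24 = 14, so 182 ≡ 14 (mod 24).
(18 + 14) mod 24 = 8.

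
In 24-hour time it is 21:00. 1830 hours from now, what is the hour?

3

1830 = 76·24 + 6, so 1830 mod 24 = 6.
(21 + 6) mod 24 = 3.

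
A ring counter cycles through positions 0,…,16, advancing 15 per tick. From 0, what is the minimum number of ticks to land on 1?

The inverse of 15 mod 17 is 8 (since 15·8 = 120 ≡ 1).
Multiplying both sides by 8: x ≡ 8·1 = 8 ≡ 8 (mod 17).
Check: 15·8 = 120 = 7·17 + 1.

8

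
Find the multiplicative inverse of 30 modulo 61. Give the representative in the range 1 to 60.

59

30·59 = 1770 = 29·61 + 1, so 30⁻¹ ≡ 59 (mod 61).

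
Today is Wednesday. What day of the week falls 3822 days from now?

Dividing 3822 by 7 gives quotient 546 and remainder 0.
Wednesday + 0 days → Wednesday.

Wednesday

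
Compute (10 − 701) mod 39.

Dividing 701 by 39 gives quotient 17 and remainder 38.
(10 − 38) mod 39 = 11.

11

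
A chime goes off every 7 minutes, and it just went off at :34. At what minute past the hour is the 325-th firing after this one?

29

325·7 = 2275.
2275 − 37·60 = 55, so 2275 ≡ 55 (mod 60).
(34 + 55) mod 60 = 29.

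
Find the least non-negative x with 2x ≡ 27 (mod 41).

2⁻¹ ≡ 21 (mod 41) because 2·21 = 42 = 1·41 + 1.
Multiplying both sides by 21: x ≡ 21·27 = 567 ≡ 34 (mod 41).
Check: 2·34 = 68 = 1·41 + 27.

34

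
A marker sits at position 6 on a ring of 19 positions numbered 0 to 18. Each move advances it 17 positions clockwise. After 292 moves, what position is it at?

11

292·17 = 4964.
Dividing 4964 by 19 gives quotient 261 and remainder 5.
(6 + 5) mod 19 = 11.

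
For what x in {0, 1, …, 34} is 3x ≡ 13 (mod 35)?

3⁻¹ ≡ 12 (mod 35) because 3·12 = 36 = 1·35 + 1.
So x ≡ 12·13 = 156 ≡ 16 (mod 35).
Check: 3·16 = 48 = 1·35 + 13.

16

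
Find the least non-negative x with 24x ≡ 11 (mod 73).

The inverse of 24 mod 73 is 70 (since 24·70 = 1680 ≡ 1).
Multiplying both sides by 70: x ≡ 70·11 = 770 ≡ 40 (mod 73).
Check: 24·40 = 960 = 13·73 + 11.

40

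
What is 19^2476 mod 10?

1

Powers of 9 mod 10 repeat with period 2: 9, 1.
2476 mod 2 = 0, so the last digit matches 9^2 = 1.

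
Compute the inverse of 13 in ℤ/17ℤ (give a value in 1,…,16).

4

17 = 1·13 + 4
13 = 3·4 + 1
4 = 4·1 + 0
Back-substituting gives 13·4 ≡ 1 (mod 17).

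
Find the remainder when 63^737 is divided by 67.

30

By repeated squaring mod 67: 63^1≡63, 63^2≡16, 63^4≡55, 63^8≡10, 63^16≡33, 63^32≡17, 63^64≡21, 63^128≡39, 63^256≡47, 63^512≡65.
737 = 1 + 32 + 64 + 128 + 512, so 63^737 ≡ 63·17·21·39·65 ≡ 30 (mod 67).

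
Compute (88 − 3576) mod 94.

84

3576 mod 94 = 4 (since 38·94 = 3572).
(88 − 4) mod 94 = 84.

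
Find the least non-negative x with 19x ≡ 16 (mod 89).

43

19⁻¹ ≡ 75 (mod 89) because 19·75 = 1425 = 16·89 + 1.
So x ≡ 75·16 = 1200 ≡ 43 (mod 89).
Check: 19·43 = 817 = 9·89 + 16.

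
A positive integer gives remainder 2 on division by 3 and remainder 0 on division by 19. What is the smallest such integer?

38

x ≡ 2 (mod 3) gives x ∈ {2, 5, 8, 11, 14, 17, 20, 23, …}.
The first of these with x mod 19 = 0 is 38.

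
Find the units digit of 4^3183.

4

The units digit of 4^n cycles with period 2: 4, 6, …
3183 mod 2 = 1, so the last digit matches 4^1 = 4.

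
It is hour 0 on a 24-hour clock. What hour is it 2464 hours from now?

16

2464 mod 24 = 16 (since 102·24 = 2448).
(0 + 16) mod 24 = 16.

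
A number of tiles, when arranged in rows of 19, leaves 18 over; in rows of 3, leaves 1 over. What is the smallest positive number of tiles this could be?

x ≡ 1 (mod 3) gives x ∈ {1, 4, 7, 10, 13, 16, 19, 22, …}.
The first of these with x mod 19 = 18 is 37.

37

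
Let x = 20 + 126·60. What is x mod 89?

126·60 = 7560.
7560 − 84·89 = 84, so 7560 ≡ 84 (mod 89).
(20 + 84) mod 89 = 15.

15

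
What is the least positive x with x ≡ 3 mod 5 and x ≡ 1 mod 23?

93

Since 23·2 ≡ 1 (mod 5), take x = 1 + 23·((3−1)·2 mod 5) = 1 + 23·4 = 93.
Check: 93 mod 5 = 3, 93 mod 23 = 1.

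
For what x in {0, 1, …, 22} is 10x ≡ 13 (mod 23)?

10⁻¹ ≡ 7 (mod 23) because 10·7 = 70 = 3·23 + 1.
So x ≡ 7·13 = 91 ≡ 22 (mod 23).

22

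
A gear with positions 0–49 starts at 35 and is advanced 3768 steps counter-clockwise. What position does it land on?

Dividing 3768 by 50 gives quotient 75 and remainder 18.
(35 − 18) mod 50 = 17.

17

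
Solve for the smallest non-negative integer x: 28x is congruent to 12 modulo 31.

27

28⁻¹ ≡ 10 (mod 31) because 28·10 = 280 = 9·31 + 1.
So x ≡ 10·12 = 120 ≡ 27 (mod 31).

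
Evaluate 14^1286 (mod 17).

15

Successive squares of 14 mod 17: 14^1≡14, 14^2≡9, 14^4≡13, 14^8≡16, 14^16≡1, 14^32≡1, 14^64≡1, 14^128≡1, 14^256≡1, 14^512≡1, 14^1024≡1.
1286 = 2 + 4 + 256 + 1024, so 14^1286 ≡ 9·13·1·1 ≡ 15 (mod 17).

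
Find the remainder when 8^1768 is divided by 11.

5

By repeated squaring mod 11: 8^1≡8, 8^2≡9, 8^4≡4, 8^8≡5, 8^16≡3, 8^32≡9, 8^64≡4, 8^128≡5, 8^256≡3, 8^512≡9, 8^1024≡4.
Since 1768 = 8 + 32 + 64 + 128 + 512 + 1024 in binary, 8^1768 ≡ 5·9·4·5·9·4 ≡ 5 (mod 11).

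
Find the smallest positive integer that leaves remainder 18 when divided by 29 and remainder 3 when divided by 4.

Since 4·22 ≡ 1 (mod 29), take x = 3 + 4·((18−3)·22 mod 29) = 3 + 4·11 = 47.
Check: 47 mod 29 = 18, 47 mod 4 = 3.

47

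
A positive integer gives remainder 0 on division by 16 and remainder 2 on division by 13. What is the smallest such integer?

x ≡ 2 (mod 13) gives x ∈ {2, 15, 28, 41, 54, 67, 80}.
The first of these with x mod 16 = 0 is 80.

80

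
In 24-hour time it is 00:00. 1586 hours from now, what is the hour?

2

1586 mod 24 = 2 (since 66·24 = 1584).
(0 + 2) mod 24 = 2.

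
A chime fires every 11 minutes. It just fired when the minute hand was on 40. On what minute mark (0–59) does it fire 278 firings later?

38

278·11 = 3058.
3058 = 50·60 + 58, so 3058 mod 60 = 58.
(40 + 58) mod 60 = 38.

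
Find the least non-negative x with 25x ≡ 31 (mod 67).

20

The inverse of 25 mod 67 is 59 (since 25·59 = 1475 ≡ 1).
So x ≡ 59·31 = 1829 ≡ 20 (mod 67).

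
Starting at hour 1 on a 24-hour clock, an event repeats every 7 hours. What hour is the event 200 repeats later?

200·7 = 1400.
1400 mod 24 = 8 (since 58·24 = 1392).
(1 + 8) mod 24 = 9.

9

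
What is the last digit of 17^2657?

7

Powers of 7 mod 10 repeat with period 4: 7, 9, 3, 1.
2657 leaves remainder 1 on division by 4, so 17^2657 ends in 7.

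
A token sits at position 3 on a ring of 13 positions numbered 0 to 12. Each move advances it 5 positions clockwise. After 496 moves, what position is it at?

496·5 = 2480.
2480 = 190·13 + 10, so 2480 mod 13 = 10.
(3 + 10) mod 13 = 0.

0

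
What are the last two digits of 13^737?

33

Square-and-reduce mod 100: 13^1≡13, 13^2≡69, 13^4≡61, 13^8≡21, 13^16≡41, 13^32≡81, 13^64≡61, 13^128≡21, 13^256≡41, 13^512≡81.
737 = 1 + 32 + 64 + 128 + 512, so 13^737 ≡ 13·81·61·21·81 ≡ 33 (mod 100).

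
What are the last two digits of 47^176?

21

Square-and-reduce mod 100: 47^1≡47, 47^2≡9, 47^4≡81, 47^8≡61, 47^16≡21, 47^32≡41, 47^64≡81, 47^128≡61.
176 = 16 + 32 + 128, so 47^176 ≡ 21·41·61 ≡ 21 (mod 100).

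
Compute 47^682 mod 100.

By repeated squaring mod 100: 47^1≡47, 47^2≡9, 47^4≡81, 47^8≡61, 47^16≡21, 47^32≡41, 47^64≡81, 47^128≡61, 47^256≡21, 47^512≡41.
Since 682 = 2 + 8 + 32 + 128 + 512 in binary, 47^682 ≡ 9·61·41·61·41 ≡ 9 (mod 100).

9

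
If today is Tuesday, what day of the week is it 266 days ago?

266 = 38·7 + 0, so 266 mod 7 = 0.
Tuesday − 0 days → Tuesday.

Tuesday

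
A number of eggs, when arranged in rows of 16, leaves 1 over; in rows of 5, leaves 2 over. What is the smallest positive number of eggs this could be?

17

x ≡ 2 (mod 5) gives x ∈ {2, 7, 12, 17}.
The first of these with x mod 16 = 1 is 17.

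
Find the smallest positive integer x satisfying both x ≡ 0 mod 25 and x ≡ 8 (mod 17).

25

Since 17·3 ≡ 1 (mod 25), take x = 8 + 17·((0−8)·3 mod 25) = 8 + 17·1 = 25.
Check: 25 mod 25 = 0, 25 mod 17 = 8.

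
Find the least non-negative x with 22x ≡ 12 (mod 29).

19

The inverse of 22 mod 29 is 4 (since 22·4 = 88 ≡ 1).
Multiplying both sides by 4: x ≡ 4·12 = 48 ≡ 19 (mod 29).
Check: 22·19 = 418 = 14·29 + 12.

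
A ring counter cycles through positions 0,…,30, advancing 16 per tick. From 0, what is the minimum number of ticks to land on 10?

20

The inverse of 16 mod 31 is 2 (since 16·2 = 32 ≡ 1).
Multiplying both sides by 2: x ≡ 2·10 = 20 ≡ 20 (mod 31).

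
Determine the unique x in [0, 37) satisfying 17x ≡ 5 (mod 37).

17⁻¹ ≡ 24 (mod 37) because 17·24 = 408 = 11·37 + 1.
So x ≡ 24·5 = 120 ≡ 9 (mod 37).

9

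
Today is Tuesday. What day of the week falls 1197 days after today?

Tuesday

1197 − 171·7 = 0, so 1197 ≡ 0 (mod 7).
Tuesday + 0 days → Tuesday.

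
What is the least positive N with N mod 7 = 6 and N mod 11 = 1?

34

Since 11·2 ≡ 1 (mod 7), take x = 1 + 11·((6−1)·2 mod 7) = 1 + 11·3 = 34.
Check: 34 mod 7 = 6, 34 mod 11 = 1.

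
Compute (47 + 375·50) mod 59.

375·50 = 18750.
Dividing 18750 by 59 gives quotient 317 and remainder 47.
(47 + 47) mod 59 = 35.

35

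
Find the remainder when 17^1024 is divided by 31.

By repeated squaring mod 31: 17^1≡17, 17^2≡10, 17^4≡7, 17^8≡18, 17^16≡14, 17^32≡10, 17^64≡7, 17^128≡18, 17^256≡14, 17^512≡10, 17^1024≡7.
Since 1024 = 1024 in binary, 17^1024 ≡ 7 ≡ 7 (mod 31).

7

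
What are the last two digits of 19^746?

81

Successive squares of 19 mod 100: 19^1≡19, 19^2≡61, 19^4≡21, 19^8≡41, 19^16≡81, 19^32≡61, 19^64≡21, 19^128≡41, 19^256≡81, 19^512≡61.
Since 746 = 2 + 8 + 32 + 64 + 128 + 512 in binary, 19^746 ≡ 61·41·61·21·41·61 ≡ 81 (mod 100).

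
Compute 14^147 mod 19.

8

By repeated squaring mod 19: 14^1≡14, 14^2≡6, 14^4≡17, 14^8≡4, 14^16≡16, 14^32≡9, 14^64≡5, 14^128≡6.
147 = 1 + 2 + 16 + 128, so 14^147 ≡ 14·6·16·6 ≡ 8 (mod 19).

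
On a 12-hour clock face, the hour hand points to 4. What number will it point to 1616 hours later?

1616 = 134·12 + 8, so 1616 mod 12 = 8.
4 + 8 → 12 on a 12-hour dial.

12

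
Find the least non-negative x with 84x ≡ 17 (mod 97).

36

The inverse of 84 mod 97 is 82 (since 84·82 = 6888 ≡ 1).
Multiplying both sides by 82: x ≡ 82·17 = 1394 ≡ 36 (mod 97).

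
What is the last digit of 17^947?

3

Powers of 7 mod 10 repeat with period 4: 7, 9, 3, 1.
947 leaves remainder 3 on division by 4, so 17^947 ends in 3.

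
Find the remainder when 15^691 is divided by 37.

35

Successive squares of 15 mod 37: 15^1≡15, 15^2≡3, 15^4≡9, 15^8≡7, 15^16≡12, 15^32≡33, 15^64≡16, 15^128≡34, 15^256≡9, 15^512≡7.
Since 691 = 1 + 2 + 16 + 32 + 128 + 512 in binary, 15^691 ≡ 15·3·12·33·34·7 ≡ 35 (mod 37).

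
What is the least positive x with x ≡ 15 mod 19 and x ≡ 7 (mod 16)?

167

x ≡ 7 (mod 16) gives x ∈ {7, 23, 39, 55, 71, 87, 103, 119, …}.
The first of these with x mod 19 = 15 is 167.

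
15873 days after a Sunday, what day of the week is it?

15873 = 2267·7 + 4, so 15873 mod 7 = 4.
Sunday + 4 days → Thursday.

Thursday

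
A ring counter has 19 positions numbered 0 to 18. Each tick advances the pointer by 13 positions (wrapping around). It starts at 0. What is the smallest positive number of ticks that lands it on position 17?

The inverse of 13 mod 19 is 3 (since 13·3 = 39 ≡ 1).
Multiplying both sides by 3: x ≡ 3·17 = 51 ≡ 13 (mod 19).

13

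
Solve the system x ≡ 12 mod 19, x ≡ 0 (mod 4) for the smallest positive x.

x ≡ 0 (mod 4) gives x ∈ {0, 4, 8, 12}.
The first of these with x mod 19 = 12 is 12.

12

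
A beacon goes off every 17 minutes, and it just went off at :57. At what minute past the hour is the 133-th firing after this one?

133·17 = 2261.
2261 − 37·60 = 41, so 2261 ≡ 41 (mod 60).
(57 + 41) mod 60 = 38.

38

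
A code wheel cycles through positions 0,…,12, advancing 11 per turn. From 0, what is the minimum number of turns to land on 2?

12

11⁻¹ ≡ 6 (mod 13) because 11·6 = 66 = 5·13 + 1.
Multiplying both sides by 6: x ≡ 6·2 = 12 ≡ 12 (mod 13).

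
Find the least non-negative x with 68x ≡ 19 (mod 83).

43

The inverse of 68 mod 83 is 11 (since 68·11 = 748 ≡ 1).
So x ≡ 11·19 = 209 ≡ 43 (mod 83).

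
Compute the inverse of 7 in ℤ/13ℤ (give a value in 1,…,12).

13 = 1·7 + 6
7 = 1·6 + 1
6 = 6·1 + 0
Back-substituting gives 7·2 ≡ 1 (mod 13).

2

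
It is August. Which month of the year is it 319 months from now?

March

319 − 26·12 = 7, so 319 ≡ 7 (mod 12).
August + 7 months → March.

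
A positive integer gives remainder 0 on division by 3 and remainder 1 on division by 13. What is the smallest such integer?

x ≡ 0 (mod 3) gives x ∈ {0, 3, 6, 9, 12, 15, 18, 21, …}.
The first of these with x mod 13 = 1 is 27.

27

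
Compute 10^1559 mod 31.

28

By repeated squaring mod 31: 10^1≡10, 10^2≡7, 10^4≡18, 10^8≡14, 10^16≡10, 10^32≡7, 10^64≡18, 10^128≡14, 10^256≡10, 10^512≡7, 10^1024≡18.
Since 1559 = 1 + 2 + 4 + 16 + 512 + 1024 in binary, 10^1559 ≡ 10·7·18·10·7·18 ≡ 28 (mod 31).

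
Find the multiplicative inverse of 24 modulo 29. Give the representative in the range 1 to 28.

23

24·23 = 552 = 19·29 + 1, so 24⁻¹ ≡ 23 (mod 29).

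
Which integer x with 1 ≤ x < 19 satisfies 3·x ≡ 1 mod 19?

13

3·13 = 39 = 2·19 + 1, so 3⁻¹ ≡ 13 (mod 19).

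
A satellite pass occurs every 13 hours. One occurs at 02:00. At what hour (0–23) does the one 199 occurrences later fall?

21

199·13 = 2587.
2587 − 107·24 = 19, so 2587 ≡ 19 (mod 24).
(2 + 19) mod 24 = 21.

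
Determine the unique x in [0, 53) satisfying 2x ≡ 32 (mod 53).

16

The inverse of 2 mod 53 is 27 (since 2·27 = 54 ≡ 1).
So x ≡ 27·32 = 864 ≡ 16 (mod 53).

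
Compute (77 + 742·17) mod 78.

742·17 = 12614.
Dividing 12614 by 78 gives quotient 161 and remainder 56.
(77 + 56) mod 78 = 55.

55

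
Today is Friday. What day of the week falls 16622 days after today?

Tuesday

16622 − 2374·7 = 4, so 16622 ≡ 4 (mod 7).
Friday + 4 days → Tuesday.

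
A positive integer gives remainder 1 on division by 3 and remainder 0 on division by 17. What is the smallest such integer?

Since 17·2 ≡ 1 (mod 3), take x = 0 + 17·((1−0)·2 mod 3) = 0 + 17·2 = 34.
Check: 34 mod 3 = 1, 34 mod 17 = 0.

34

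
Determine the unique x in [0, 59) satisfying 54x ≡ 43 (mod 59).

15

The inverse of 54 mod 59 is 47 (since 54·47 = 2538 ≡ 1).
So x ≡ 47·43 = 2021 ≡ 15 (mod 59).
Check: 54·15 = 810 = 13·59 + 43.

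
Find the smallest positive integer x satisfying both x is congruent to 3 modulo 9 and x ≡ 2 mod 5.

12

x ≡ 2 (mod 5) gives x ∈ {2, 7, 12}.
The first of these with x mod 9 = 3 is 12.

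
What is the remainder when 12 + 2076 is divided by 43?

2076 = 48·43 + 12, so 2076 mod 43 = 12.
(12 + 12) mod 43 = 24.

24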